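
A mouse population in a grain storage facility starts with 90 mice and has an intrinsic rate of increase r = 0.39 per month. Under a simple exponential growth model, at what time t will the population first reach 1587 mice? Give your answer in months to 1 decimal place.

Set N₀·e^(rt) = 1587: e^(0.39·t) = 1587/90 = 17.633.
0.39·t = ln(17.633) = 2.8698, so t = 2.8698/0.39 = 7.3584.

7.4 months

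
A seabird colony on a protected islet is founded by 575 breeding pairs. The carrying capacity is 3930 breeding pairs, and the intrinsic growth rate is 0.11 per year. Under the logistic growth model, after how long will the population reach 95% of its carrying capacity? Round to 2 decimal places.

42.80 years

A = (K − N₀)/N₀ = (3930 − 575)/575 = 5.8348.
Solve 3930/(1 + 5.8348·e^(−0.11t)) = 3733.5: 1 + 5.8348·e^(−0.11t) = 1.0526, so e^(−0.11t) = 0.00902032.
−0.11·t = ln(0.00902032) = -4.7083, so t = 4.7083/0.11 = 42.803.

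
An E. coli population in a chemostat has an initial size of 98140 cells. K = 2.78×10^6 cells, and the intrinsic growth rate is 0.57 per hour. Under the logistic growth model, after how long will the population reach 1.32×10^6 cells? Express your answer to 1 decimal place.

5.6 hours

A = (K − N₀)/N₀ = (2.78×10^6 − 98140)/98140 = 27.327.
Solve 2.78×10^6/(1 + 27.327·e^(−0.57t)) = 1.32×10^6: 1 + 27.327·e^(−0.57t) = 2.1061, so e^(−0.57t) = 0.0404752.
−0.57·t = ln(0.0404752) = -3.2071, so t = 3.2071/0.57 = 5.6264.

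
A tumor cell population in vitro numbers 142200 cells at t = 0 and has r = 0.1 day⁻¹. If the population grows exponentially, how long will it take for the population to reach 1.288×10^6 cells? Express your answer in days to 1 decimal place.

Set N₀·e^(rt) = 1.288×10^6: e^(0.1·t) = 1.288×10^6/142200 = 9.0577.
0.1·t = ln(9.0577) = 2.2036, so t = 2.2036/0.1 = 22.036.

22.0 days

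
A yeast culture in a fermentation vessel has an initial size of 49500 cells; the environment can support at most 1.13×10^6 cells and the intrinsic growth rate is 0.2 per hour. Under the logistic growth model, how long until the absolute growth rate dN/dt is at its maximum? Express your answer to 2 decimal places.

Logistic growth is fastest at N = K/2 = 565000.
A = (K − N₀)/N₀ = 21.828. Set K/(1 + A·e^(−rt)) = K/2 → A·e^(−rt) = 1.
e^(−0.2t) = 1/21.828 = 0.0458121, so t = ln(21.828)/0.2 = 3.0832/0.2 = 15.416.

15.42 hours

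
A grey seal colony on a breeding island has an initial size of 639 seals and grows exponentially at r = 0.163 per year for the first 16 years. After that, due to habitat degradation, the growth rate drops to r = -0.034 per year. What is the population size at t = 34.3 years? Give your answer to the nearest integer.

4655 seals

Phase 1: N(16) = 639·e^(0.163×16) = 639·e^2.608 = 8672.43.
Phase 2 runs for 34.3 − 16 = 18.3 years at r = -0.034.
N(34.3) = 8672.43·e^(-0.034×18.3) = 8672.43·e^-0.6222 = 4655.03.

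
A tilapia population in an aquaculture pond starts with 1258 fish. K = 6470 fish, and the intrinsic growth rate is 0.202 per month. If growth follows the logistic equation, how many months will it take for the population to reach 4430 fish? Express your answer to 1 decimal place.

10.9 months

A = (K − N₀)/N₀ = (6470 − 1258)/1258 = 4.1431.
Solve 6470/(1 + 4.1431·e^(−0.202t)) = 4430: 1 + 4.1431·e^(−0.202t) = 1.4605, so e^(−0.202t) = 0.111148.
−0.202·t = ln(0.111148) = -2.1969, so t = 2.1969/0.202 = 10.876.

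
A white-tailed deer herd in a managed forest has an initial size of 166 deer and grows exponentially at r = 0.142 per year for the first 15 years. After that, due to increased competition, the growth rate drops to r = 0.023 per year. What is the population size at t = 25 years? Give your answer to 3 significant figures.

1760 deer

Phase 1: N(15) = 166·e^(0.142×15) = 166·e^2.13 = 1396.87.
Phase 2 runs for 25 − 15 = 10 years at r = 0.023.
N(25) = 1396.87·e^(0.023×10) = 1396.87·e^0.23 = 1758.1.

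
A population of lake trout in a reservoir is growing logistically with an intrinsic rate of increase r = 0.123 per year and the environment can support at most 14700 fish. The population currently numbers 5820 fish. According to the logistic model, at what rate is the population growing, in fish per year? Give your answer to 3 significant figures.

432 fish per year

dN/dt = rN(1 − N/K) = 0.123 × 5820 × (1 − 5820/14700).
1 − 5820/14700 = 0.60408; dN/dt = 0.123 × 5820 × 0.60408 = 432.44.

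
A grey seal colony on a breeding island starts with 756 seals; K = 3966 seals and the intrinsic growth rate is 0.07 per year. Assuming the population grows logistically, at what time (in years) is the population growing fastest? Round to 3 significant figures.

20.7 years

Logistic growth is fastest at N = K/2 = 1983.
A = (K − N₀)/N₀ = 4.246. Set K/(1 + A·e^(−rt)) = K/2 → A·e^(−rt) = 1.
e^(−0.07t) = 1/4.246 = 0.235514, so t = ln(4.246)/0.07 = 1.446/0.07 = 20.657.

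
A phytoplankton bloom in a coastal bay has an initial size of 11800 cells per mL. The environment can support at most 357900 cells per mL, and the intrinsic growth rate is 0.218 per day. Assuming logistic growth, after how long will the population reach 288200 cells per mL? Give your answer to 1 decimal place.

A = (K − N₀)/N₀ = (357900 − 11800)/11800 = 29.331.
Solve 357900/(1 + 29.331·e^(−0.218t)) = 288200: 1 + 29.331·e^(−0.218t) = 1.2418, so e^(−0.218t) = 0.00824554.
−0.218·t = ln(0.00824554) = -4.7981, so t = 4.7981/0.218 = 22.01.

22.0 days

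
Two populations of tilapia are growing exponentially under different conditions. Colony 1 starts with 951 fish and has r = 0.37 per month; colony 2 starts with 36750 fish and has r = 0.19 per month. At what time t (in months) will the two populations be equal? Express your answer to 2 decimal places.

20.30 months

Set 951·e^(0.37t) = 36750·e^(0.19t).
e^((0.37 − 0.19)t) = 36750/951 → e^(0.18·t) = 38.644.
0.18·t = ln(38.644) = 3.6544, so t = 3.6544/0.18 = 20.302.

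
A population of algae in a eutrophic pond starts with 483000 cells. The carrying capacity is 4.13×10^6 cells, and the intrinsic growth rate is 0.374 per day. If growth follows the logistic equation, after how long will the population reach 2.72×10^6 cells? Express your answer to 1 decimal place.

A = (K − N₀)/N₀ = (4.13×10^6 − 483000)/483000 = 7.5507.
Solve 4.13×10^6/(1 + 7.5507·e^(−0.374t)) = 2.72×10^6: 1 + 7.5507·e^(−0.374t) = 1.5184, so e^(−0.374t) = 0.0686533.
−0.374·t = ln(0.0686533) = -2.6787, so t = 2.6787/0.374 = 7.1623.

7.2 days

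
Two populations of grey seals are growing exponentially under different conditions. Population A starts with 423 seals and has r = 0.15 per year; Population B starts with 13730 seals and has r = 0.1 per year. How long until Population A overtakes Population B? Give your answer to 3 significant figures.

Set 423·e^(0.15t) = 13730·e^(0.1t).
e^((0.15 − 0.1)t) = 13730/423 → e^(0.05·t) = 32.459.
0.05·t = ln(32.459) = 3.48, so t = 3.48/0.05 = 69.599.

69.6 years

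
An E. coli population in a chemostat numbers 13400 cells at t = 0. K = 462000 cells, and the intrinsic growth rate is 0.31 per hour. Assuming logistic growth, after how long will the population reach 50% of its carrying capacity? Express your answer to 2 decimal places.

11.33 hours

A = (K − N₀)/N₀ = (462000 − 13400)/13400 = 33.478.
Solve 462000/(1 + 33.478·e^(−0.31t)) = 231000: 1 + 33.478·e^(−0.31t) = 2, so e^(−0.31t) = 0.0298707.
−0.31·t = ln(0.0298707) = -3.5109, so t = 3.5109/0.31 = 11.325.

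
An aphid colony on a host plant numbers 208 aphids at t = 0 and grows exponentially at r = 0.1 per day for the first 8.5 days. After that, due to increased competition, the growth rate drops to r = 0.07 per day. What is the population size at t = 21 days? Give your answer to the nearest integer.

1167 aphids

Phase 1: N(8.5) = 208·e^(0.1×8.5) = 208·e^0.85 = 486.647.
Phase 2 runs for 21 − 8.5 = 12.5 days at r = 0.07.
N(21) = 486.647·e^(0.07×12.5) = 486.647·e^0.875 = 1167.4.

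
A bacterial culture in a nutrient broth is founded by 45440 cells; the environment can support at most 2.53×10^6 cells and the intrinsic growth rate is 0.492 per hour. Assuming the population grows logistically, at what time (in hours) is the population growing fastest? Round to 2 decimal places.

8.13 hours

Logistic growth is fastest at N = K/2 = 1.265×10^6.
A = (K − N₀)/N₀ = 54.678. Set K/(1 + A·e^(−rt)) = K/2 → A·e^(−rt) = 1.
e^(−0.492t) = 1/54.678 = 0.018289, so t = ln(54.678)/0.492 = 4.0015/0.492 = 8.133.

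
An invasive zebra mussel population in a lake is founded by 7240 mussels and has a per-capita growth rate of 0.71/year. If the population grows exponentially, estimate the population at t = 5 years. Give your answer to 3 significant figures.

N(t) = N₀·e^(rt) = 7240 × e^(0.71×5) = 7240 × e^3.55.
e^3.55 ≈ 34.813, so N ≈ 7240 × 34.813 = 252048.

252000 mussels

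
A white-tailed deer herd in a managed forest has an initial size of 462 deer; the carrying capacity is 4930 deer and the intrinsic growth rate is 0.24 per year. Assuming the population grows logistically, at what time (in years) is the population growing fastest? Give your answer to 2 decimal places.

Logistic growth is fastest at N = K/2 = 2465.
A = (K − N₀)/N₀ = 9.671. Set K/(1 + A·e^(−rt)) = K/2 → A·e^(−rt) = 1.
e^(−0.24t) = 1/9.671 = 0.103402, so t = ln(9.671)/0.24 = 2.2691/0.24 = 9.4547.

9.45 years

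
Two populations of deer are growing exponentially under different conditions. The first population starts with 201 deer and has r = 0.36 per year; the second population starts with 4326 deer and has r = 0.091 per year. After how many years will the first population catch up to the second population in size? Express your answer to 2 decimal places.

Set 201·e^(0.36t) = 4326·e^(0.091t).
e^((0.36 − 0.091)t) = 4326/201 → e^(0.269·t) = 21.522.
0.269·t = ln(21.522) = 3.0691, so t = 3.0691/0.269 = 11.409.

11.41 years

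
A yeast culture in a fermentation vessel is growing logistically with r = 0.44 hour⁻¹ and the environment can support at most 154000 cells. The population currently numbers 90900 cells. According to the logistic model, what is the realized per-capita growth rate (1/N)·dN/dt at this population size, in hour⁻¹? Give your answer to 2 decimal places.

0.18 per hour

(1/N)·dN/dt = r(1 − N/K) = 0.44 × (1 − 90900/154000).
= 0.44 × 0.40974 = 0.18029.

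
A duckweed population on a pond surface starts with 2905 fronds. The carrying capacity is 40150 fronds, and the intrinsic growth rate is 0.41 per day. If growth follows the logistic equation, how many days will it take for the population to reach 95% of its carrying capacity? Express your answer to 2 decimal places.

13.40 days

A = (K − N₀)/N₀ = (40150 − 2905)/2905 = 12.821.
Solve 40150/(1 + 12.821·e^(−0.41t)) = 38142.5: 1 + 12.821·e^(−0.41t) = 1.0526, so e^(−0.41t) = 0.00410511.
−0.41·t = ln(0.00410511) = -5.4955, so t = 5.4955/0.41 = 13.404.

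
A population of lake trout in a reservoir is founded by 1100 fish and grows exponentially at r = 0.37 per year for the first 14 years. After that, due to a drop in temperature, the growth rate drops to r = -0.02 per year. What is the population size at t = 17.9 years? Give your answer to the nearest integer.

Phase 1: N(14) = 1100·e^(0.37×14) = 1100·e^5.18 = 195451.
Phase 2 runs for 17.9 − 14 = 3.9 years at r = -0.02.
N(17.9) = 195451·e^(-0.02×3.9) = 195451·e^-0.078 = 180785.

180785 fish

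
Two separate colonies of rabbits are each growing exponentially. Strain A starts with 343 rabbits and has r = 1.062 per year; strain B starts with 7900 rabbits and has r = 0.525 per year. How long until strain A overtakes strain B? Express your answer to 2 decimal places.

Set 343·e^(1.062t) = 7900·e^(0.525t).
e^((1.062 − 0.525)t) = 7900/343 → e^(0.537·t) = 23.032.
0.537·t = ln(23.032) = 3.1369, so t = 3.1369/0.537 = 5.8415.

5.84 years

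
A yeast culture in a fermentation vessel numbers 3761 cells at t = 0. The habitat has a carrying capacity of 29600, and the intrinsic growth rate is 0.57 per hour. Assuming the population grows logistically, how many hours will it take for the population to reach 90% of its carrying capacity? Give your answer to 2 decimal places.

A = (K − N₀)/N₀ = (29600 − 3761)/3761 = 6.8702.
Solve 29600/(1 + 6.8702·e^(−0.57t)) = 26640: 1 + 6.8702·e^(−0.57t) = 1.1111, so e^(−0.57t) = 0.0161728.
−0.57·t = ln(0.0161728) = -4.1244, so t = 4.1244/0.57 = 7.2358.

7.24 hours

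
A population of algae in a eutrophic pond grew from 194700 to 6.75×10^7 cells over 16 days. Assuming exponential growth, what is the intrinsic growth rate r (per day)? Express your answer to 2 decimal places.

From N(t) = N₀·e^(rt): e^(r·16) = 6.75×10^7/194700 = 346.69.
r·16 = ln(346.69) = 5.8484, so r = 5.8484/16 = 0.36553.

0.37 per day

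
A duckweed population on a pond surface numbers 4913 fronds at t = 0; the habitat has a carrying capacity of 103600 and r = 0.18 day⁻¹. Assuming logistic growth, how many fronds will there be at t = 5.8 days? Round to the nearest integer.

12835 fronds

A = (K − N₀)/N₀ = (103600 − 4913)/4913 = 20.087.
N(t) = K/(1 + A·e^(−rt)) = 103600/(1 + 20.087×e^(−0.18×5.8)).
e^(−1.044) = 0.35204; denominator = 1 + 20.087×0.35204 = 8.0715.
N = 103600/8.0715 = 12835.3.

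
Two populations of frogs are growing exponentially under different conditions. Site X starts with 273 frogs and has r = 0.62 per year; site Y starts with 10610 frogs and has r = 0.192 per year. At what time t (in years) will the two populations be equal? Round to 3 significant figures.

Set 273·e^(0.62t) = 10610·e^(0.192t).
e^((0.62 − 0.192)t) = 10610/273 → e^(0.428·t) = 38.864.
0.428·t = ln(38.864) = 3.6601, so t = 3.6601/0.428 = 8.5516.

8.55 years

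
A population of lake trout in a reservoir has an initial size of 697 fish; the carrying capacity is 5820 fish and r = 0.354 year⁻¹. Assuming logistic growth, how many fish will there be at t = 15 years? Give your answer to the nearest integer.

A = (K − N₀)/N₀ = (5820 − 697)/697 = 7.3501.
N(t) = K/(1 + A·e^(−rt)) = 5820/(1 + 7.3501×e^(−0.354×15)).
e^(−5.31) = 0.0049419; denominator = 1 + 7.3501×0.0049419 = 1.0363.
N = 5820/1.0363 = 5616.01.

5616 fish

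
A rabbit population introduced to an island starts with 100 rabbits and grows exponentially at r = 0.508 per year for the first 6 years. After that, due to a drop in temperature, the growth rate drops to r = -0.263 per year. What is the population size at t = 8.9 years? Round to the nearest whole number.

983 rabbits

Phase 1: N(6) = 100·e^(0.508×6) = 100·e^3.048 = 2107.32.
Phase 2 runs for 8.9 − 6 = 2.9 years at r = -0.263.
N(8.9) = 2107.32·e^(-0.263×2.9) = 2107.32·e^-0.7627 = 982.863.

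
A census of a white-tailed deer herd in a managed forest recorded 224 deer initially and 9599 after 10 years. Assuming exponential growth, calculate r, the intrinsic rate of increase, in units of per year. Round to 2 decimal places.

From N(t) = N₀·e^(rt): e^(r·10) = 9599/224 = 42.853.
r·10 = ln(42.853) = 3.7578, so r = 3.7578/10 = 0.37578.

0.38 per year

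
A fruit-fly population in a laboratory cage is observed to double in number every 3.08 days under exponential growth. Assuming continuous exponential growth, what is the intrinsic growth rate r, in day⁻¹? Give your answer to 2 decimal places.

0.23 per day

r = ln(2)/t_d = 0.6931/3.08 = 0.22505.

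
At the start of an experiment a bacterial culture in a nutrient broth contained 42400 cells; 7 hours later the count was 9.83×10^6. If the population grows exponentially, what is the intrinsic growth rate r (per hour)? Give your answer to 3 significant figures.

From N(t) = N₀·e^(rt): e^(r·7) = 9.83×10^6/42400 = 231.84.
r·7 = ln(231.84) = 5.446, so r = 5.446/7 = 0.77801.

0.778 per hour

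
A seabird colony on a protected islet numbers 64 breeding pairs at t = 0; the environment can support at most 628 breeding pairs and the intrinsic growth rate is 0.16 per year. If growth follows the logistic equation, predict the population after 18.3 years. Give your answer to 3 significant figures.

A = (K − N₀)/N₀ = (628 − 64)/64 = 8.8125.
N(t) = K/(1 + A·e^(−rt)) = 628/(1 + 8.8125×e^(−0.16×18.3)).
e^(−2.928) = 0.053504; denominator = 1 + 8.8125×0.053504 = 1.4715.
N = 628/1.4715 = 426.774.

427 breeding pairs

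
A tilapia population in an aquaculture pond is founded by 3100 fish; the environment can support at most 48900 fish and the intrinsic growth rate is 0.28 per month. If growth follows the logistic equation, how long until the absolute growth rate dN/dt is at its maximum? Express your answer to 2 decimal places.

Logistic growth is fastest at N = K/2 = 24450.
A = (K − N₀)/N₀ = 14.774. Set K/(1 + A·e^(−rt)) = K/2 → A·e^(−rt) = 1.
e^(−0.28t) = 1/14.774 = 0.0676856, so t = ln(14.774)/0.28 = 2.6929/0.28 = 9.6174.

9.62 months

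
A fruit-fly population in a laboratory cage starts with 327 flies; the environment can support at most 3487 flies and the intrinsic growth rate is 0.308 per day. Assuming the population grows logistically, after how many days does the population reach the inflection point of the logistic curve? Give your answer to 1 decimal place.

7.4 days

Logistic growth is fastest at N = K/2 = 1743.5.
A = (K − N₀)/N₀ = 9.6636. Set K/(1 + A·e^(−rt)) = K/2 → A·e^(−rt) = 1.
e^(−0.308t) = 1/9.6636 = 0.103481, so t = ln(9.6636)/0.308 = 2.2684/0.308 = 7.3648.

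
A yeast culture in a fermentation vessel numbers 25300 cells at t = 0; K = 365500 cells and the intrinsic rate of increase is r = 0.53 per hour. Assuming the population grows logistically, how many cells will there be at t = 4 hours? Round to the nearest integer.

A = (K − N₀)/N₀ = (365500 − 25300)/25300 = 13.447.
N(t) = K/(1 + A·e^(−rt)) = 365500/(1 + 13.447×e^(−0.53×4)).
e^(−2.12) = 0.12003; denominator = 1 + 13.447×0.12003 = 2.614.
N = 365500/2.614 = 139823.

139823 cells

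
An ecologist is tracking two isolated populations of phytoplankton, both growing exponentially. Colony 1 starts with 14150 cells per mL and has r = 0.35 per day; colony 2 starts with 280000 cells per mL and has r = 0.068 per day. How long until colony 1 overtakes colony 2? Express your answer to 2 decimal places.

10.59 days

Set 14150·e^(0.35t) = 280000·e^(0.068t).
e^((0.35 − 0.068)t) = 280000/14150 → e^(0.282·t) = 19.788.
0.282·t = ln(19.788) = 2.9851, so t = 2.9851/0.282 = 10.585.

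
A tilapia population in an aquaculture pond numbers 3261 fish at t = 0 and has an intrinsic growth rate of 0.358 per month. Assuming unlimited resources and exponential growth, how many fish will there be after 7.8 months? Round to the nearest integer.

N(t) = N₀·e^(rt) = 3261 × e^(0.358×7.8) = 3261 × e^2.792.
e^2.792 ≈ 16.32, so N ≈ 3261 × 16.32 = 53220.

53220 fish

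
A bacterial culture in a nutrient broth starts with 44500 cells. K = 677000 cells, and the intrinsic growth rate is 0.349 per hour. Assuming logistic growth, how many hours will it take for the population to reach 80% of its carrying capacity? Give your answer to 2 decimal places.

A = (K − N₀)/N₀ = (677000 − 44500)/44500 = 14.213.
Solve 677000/(1 + 14.213·e^(−0.349t)) = 541600: 1 + 14.213·e^(−0.349t) = 1.25, so e^(−0.349t) = 0.0175889.
−0.349·t = ln(0.0175889) = -4.0405, so t = 4.0405/0.349 = 11.577.

11.58 hours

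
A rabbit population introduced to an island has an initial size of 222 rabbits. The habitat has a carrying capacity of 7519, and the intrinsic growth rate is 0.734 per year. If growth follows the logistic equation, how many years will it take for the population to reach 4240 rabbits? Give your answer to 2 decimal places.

5.11 years

A = (K − N₀)/N₀ = (7519 − 222)/222 = 32.869.
Solve 7519/(1 + 32.869·e^(−0.734t)) = 4240: 1 + 32.869·e^(−0.734t) = 1.7733, so e^(−0.734t) = 0.023528.
−0.734·t = ln(0.023528) = -3.7496, so t = 3.7496/0.734 = 5.1084.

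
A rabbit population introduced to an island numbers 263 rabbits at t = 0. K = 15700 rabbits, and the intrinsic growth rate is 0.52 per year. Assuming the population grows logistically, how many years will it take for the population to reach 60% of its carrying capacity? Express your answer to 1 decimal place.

8.6 years

A = (K − N₀)/N₀ = (15700 − 263)/263 = 58.696.
Solve 15700/(1 + 58.696·e^(−0.52t)) = 9420: 1 + 58.696·e^(−0.52t) = 1.6667, so e^(−0.52t) = 0.011358.
−0.52·t = ln(0.011358) = -4.4778, so t = 4.4778/0.52 = 8.6112.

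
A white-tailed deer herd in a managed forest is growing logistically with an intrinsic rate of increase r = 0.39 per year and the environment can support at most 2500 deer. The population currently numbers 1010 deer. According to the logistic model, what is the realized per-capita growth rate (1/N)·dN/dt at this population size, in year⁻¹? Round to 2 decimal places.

0.23 per year

(1/N)·dN/dt = r(1 − N/K) = 0.39 × (1 − 1010/2500).
= 0.39 × 0.596 = 0.23244.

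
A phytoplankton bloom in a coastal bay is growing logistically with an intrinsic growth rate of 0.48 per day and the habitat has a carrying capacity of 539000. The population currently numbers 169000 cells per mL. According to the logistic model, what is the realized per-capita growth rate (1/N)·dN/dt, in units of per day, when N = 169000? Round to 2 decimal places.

(1/N)·dN/dt = r(1 − N/K) = 0.48 × (1 − 169000/539000).
= 0.48 × 0.68646 = 0.3295.

0.33 per day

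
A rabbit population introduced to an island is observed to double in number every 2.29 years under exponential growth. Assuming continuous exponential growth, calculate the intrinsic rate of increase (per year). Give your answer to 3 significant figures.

r = ln(2)/t_d = 0.6931/2.29 = 0.30268.

0.303 per year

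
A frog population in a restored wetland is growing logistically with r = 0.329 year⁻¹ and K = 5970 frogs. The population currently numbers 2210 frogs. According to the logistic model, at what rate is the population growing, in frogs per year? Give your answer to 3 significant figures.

458 frogs per year

dN/dt = rN(1 − N/K) = 0.329 × 2210 × (1 − 2210/5970).
1 − 2210/5970 = 0.62982; dN/dt = 0.329 × 2210 × 0.62982 = 457.93.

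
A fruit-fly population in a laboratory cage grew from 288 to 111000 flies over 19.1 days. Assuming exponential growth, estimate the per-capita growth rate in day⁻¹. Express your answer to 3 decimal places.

From N(t) = N₀·e^(rt): e^(r·19.1) = 111000/288 = 385.42.
r·19.1 = ln(385.42) = 5.9543, so r = 5.9543/19.1 = 0.31174.

0.312 per day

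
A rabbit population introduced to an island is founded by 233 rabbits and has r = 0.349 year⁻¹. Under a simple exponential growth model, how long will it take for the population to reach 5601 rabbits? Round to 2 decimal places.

9.11 years

Set N₀·e^(rt) = 5601: e^(0.349·t) = 5601/233 = 24.039.
0.349·t = ln(24.039) = 3.1797, so t = 3.1797/0.349 = 9.1108.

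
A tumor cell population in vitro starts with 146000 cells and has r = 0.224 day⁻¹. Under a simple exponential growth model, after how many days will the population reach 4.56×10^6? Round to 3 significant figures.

15.4 days

Set N₀·e^(rt) = 4.56×10^6: e^(0.224·t) = 4.56×10^6/146000 = 31.233.
0.224·t = ln(31.233) = 3.4415, so t = 3.4415/0.224 = 15.364.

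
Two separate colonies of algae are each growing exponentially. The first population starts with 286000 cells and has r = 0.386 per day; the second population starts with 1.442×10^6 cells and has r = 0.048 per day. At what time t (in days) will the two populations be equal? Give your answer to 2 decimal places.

4.79 days

Set 286000·e^(0.386t) = 1.442×10^6·e^(0.048t).
e^((0.386 − 0.048)t) = 1.442×10^6/286000 → e^(0.338·t) = 5.042.
0.338·t = ln(5.042) = 1.6178, so t = 1.6178/0.338 = 4.7864.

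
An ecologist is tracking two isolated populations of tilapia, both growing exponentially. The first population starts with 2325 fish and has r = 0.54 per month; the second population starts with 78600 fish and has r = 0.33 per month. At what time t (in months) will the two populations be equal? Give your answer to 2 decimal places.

16.77 months

Set 2325·e^(0.54t) = 78600·e^(0.33t).
e^((0.54 − 0.33)t) = 78600/2325 → e^(0.21·t) = 33.806.
0.21·t = ln(33.806) = 3.5207, so t = 3.5207/0.21 = 16.765.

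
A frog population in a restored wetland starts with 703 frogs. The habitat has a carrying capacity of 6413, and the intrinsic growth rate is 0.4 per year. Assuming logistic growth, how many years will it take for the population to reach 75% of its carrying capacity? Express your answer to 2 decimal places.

A = (K − N₀)/N₀ = (6413 − 703)/703 = 8.1223.
Solve 6413/(1 + 8.1223·e^(−0.4t)) = 4809.75: 1 + 8.1223·e^(−0.4t) = 1.3333, so e^(−0.4t) = 0.0410391.
−0.4·t = ln(0.0410391) = -3.1932, so t = 3.1932/0.4 = 7.9831.

7.98 years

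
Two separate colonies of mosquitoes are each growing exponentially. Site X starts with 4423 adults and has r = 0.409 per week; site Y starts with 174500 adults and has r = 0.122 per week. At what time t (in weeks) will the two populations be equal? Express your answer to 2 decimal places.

12.81 weeks

Set 4423·e^(0.409t) = 174500·e^(0.122t).
e^((0.409 − 0.122)t) = 174500/4423 → e^(0.287·t) = 39.453.
0.287·t = ln(39.453) = 3.6751, so t = 3.6751/0.287 = 12.805.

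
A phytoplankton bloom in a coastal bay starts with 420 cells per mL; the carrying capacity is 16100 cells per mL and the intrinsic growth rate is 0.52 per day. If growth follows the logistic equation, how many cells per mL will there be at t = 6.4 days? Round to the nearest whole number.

6883 cells per mL

A = (K − N₀)/N₀ = (16100 − 420)/420 = 37.333.
N(t) = K/(1 + A·e^(−rt)) = 16100/(1 + 37.333×e^(−0.52×6.4)).
e^(−3.328) = 0.035865; denominator = 1 + 37.333×0.035865 = 2.339.
N = 16100/2.339 = 6883.43.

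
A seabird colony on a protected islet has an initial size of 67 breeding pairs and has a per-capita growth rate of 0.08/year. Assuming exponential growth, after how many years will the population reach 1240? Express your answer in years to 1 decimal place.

Set N₀·e^(rt) = 1240: e^(0.08·t) = 1240/67 = 18.507.
0.08·t = ln(18.507) = 2.9182, so t = 2.9182/0.08 = 36.477.

36.5 years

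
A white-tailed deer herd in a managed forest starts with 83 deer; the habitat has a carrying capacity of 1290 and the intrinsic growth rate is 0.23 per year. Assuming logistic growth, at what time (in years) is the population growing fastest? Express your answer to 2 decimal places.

Logistic growth is fastest at N = K/2 = 645.
A = (K − N₀)/N₀ = 14.542. Set K/(1 + A·e^(−rt)) = K/2 → A·e^(−rt) = 1.
e^(−0.23t) = 1/14.542 = 0.0687655, so t = ln(14.542)/0.23 = 2.6771/0.23 = 11.639.

11.64 years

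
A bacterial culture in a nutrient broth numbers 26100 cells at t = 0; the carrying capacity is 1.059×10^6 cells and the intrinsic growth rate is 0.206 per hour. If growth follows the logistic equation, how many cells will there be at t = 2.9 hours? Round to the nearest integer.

46497 cells

A = (K − N₀)/N₀ = (1.059×10^6 − 26100)/26100 = 39.575.
N(t) = K/(1 + A·e^(−rt)) = 1.059×10^6/(1 + 39.575×e^(−0.206×2.9)).
e^(−0.5974) = 0.55024; denominator = 1 + 39.575×0.55024 = 22.776.
N = 1.059×10^6/22.776 = 46497.1.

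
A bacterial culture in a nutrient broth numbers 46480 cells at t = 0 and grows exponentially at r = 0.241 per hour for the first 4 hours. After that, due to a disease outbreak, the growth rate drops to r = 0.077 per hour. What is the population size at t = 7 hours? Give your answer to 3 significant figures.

Phase 1: N(4) = 46480·e^(0.241×4) = 46480·e^0.964 = 121878.
Phase 2 runs for 7 − 4 = 3 hours at r = 0.077.
N(7) = 121878·e^(0.077×3) = 121878·e^0.231 = 153549.

154000 cells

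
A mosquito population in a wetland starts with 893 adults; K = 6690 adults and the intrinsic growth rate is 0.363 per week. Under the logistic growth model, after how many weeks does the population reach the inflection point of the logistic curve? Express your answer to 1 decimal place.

5.2 weeks

Logistic growth is fastest at N = K/2 = 3345.
A = (K − N₀)/N₀ = 6.4916. Set K/(1 + A·e^(−rt)) = K/2 → A·e^(−rt) = 1.
e^(−0.363t) = 1/6.4916 = 0.154045, so t = ln(6.4916)/0.363 = 1.8705/0.363 = 5.1529.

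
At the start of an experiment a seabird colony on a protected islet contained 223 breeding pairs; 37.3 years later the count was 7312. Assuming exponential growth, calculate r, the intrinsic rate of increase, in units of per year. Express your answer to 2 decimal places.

From N(t) = N₀·e^(rt): e^(r·37.3) = 7312/223 = 32.789.
r·37.3 = ln(32.789) = 3.4901, so r = 3.4901/37.3 = 0.093568.

0.09 per year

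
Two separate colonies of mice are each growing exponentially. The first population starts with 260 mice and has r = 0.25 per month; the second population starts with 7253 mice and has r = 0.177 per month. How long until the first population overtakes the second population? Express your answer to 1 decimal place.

Set 260·e^(0.25t) = 7253·e^(0.177t).
e^((0.25 − 0.177)t) = 7253/260 → e^(0.073·t) = 27.896.
0.073·t = ln(27.896) = 3.3285, so t = 3.3285/0.073 = 45.596.

45.6 months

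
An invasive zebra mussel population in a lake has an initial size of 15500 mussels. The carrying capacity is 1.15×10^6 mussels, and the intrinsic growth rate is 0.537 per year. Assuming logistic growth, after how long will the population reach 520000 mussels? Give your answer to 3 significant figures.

7.64 years

A = (K − N₀)/N₀ = (1.15×10^6 − 15500)/15500 = 73.194.
Solve 1.15×10^6/(1 + 73.194·e^(−0.537t)) = 520000: 1 + 73.194·e^(−0.537t) = 2.2115, so e^(−0.537t) = 0.0165525.
−0.537·t = ln(0.0165525) = -4.1012, so t = 4.1012/0.537 = 7.6373.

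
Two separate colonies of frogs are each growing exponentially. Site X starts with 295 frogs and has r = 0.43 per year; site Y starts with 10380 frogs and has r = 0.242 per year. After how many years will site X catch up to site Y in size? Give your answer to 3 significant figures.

18.9 years

Set 295·e^(0.43t) = 10380·e^(0.242t).
e^((0.43 − 0.242)t) = 10380/295 → e^(0.188·t) = 35.186.
0.188·t = ln(35.186) = 3.5607, so t = 3.5607/0.188 = 18.94.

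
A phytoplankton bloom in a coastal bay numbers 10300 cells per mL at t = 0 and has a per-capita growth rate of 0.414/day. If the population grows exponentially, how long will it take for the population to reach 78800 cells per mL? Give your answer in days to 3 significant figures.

4.91 days

Set N₀·e^(rt) = 78800: e^(0.414·t) = 78800/10300 = 7.6505.
0.414·t = ln(7.6505) = 2.0348, so t = 2.0348/0.414 = 4.9149.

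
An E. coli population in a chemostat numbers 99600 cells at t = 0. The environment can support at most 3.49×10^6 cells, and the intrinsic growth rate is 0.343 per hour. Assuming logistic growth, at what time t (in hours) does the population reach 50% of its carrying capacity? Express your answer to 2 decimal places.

10.28 hours

A = (K − N₀)/N₀ = (3.49×10^6 − 99600)/99600 = 34.04.
Solve 3.49×10^6/(1 + 34.04·e^(−0.343t)) = 1.745×10^6: 1 + 34.04·e^(−0.343t) = 2, so e^(−0.343t) = 0.0293771.
−0.343·t = ln(0.0293771) = -3.5275, so t = 3.5275/0.343 = 10.284.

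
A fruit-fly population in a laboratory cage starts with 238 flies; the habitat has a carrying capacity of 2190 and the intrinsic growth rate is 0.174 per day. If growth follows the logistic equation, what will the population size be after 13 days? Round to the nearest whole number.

1181 flies

A = (K − N₀)/N₀ = (2190 − 238)/238 = 8.2017.
N(t) = K/(1 + A·e^(−rt)) = 2190/(1 + 8.2017×e^(−0.174×13)).
e^(−2.262) = 0.10414; denominator = 1 + 8.2017×0.10414 = 1.8541.
N = 2190/1.8541 = 1181.14.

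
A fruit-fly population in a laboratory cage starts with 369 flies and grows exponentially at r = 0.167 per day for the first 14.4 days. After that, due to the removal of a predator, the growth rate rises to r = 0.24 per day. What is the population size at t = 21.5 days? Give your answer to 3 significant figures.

Phase 1: N(14.4) = 369·e^(0.167×14.4) = 369·e^2.405 = 4087.12.
Phase 2 runs for 21.5 − 14.4 = 7.1 days at r = 0.24.
N(21.5) = 4087.12·e^(0.24×7.1) = 4087.12·e^1.704 = 22462.4.

22500 flies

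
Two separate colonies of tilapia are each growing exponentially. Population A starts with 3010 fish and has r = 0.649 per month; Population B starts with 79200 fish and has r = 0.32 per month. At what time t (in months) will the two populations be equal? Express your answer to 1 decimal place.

9.9 months

Set 3010·e^(0.649t) = 79200·e^(0.32t).
e^((0.649 − 0.32)t) = 79200/3010 → e^(0.329·t) = 26.312.
0.329·t = ln(26.312) = 3.27, so t = 3.27/0.329 = 9.9393.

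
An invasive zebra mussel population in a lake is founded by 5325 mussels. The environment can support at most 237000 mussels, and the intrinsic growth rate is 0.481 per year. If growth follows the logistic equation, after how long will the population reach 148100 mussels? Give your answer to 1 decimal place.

A = (K − N₀)/N₀ = (237000 − 5325)/5325 = 43.507.
Solve 237000/(1 + 43.507·e^(−0.481t)) = 148100: 1 + 43.507·e^(−0.481t) = 1.6003, so e^(−0.481t) = 0.0137971.
−0.481·t = ln(0.0137971) = -4.2833, so t = 4.2833/0.481 = 8.905.

8.9 years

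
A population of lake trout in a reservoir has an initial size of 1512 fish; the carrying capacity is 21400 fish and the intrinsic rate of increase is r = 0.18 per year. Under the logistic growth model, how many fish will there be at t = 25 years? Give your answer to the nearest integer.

18672 fish

A = (K − N₀)/N₀ = (21400 − 1512)/1512 = 13.153.
N(t) = K/(1 + A·e^(−rt)) = 21400/(1 + 13.153×e^(−0.18×25)).
e^(−4.5) = 0.011109; denominator = 1 + 13.153×0.011109 = 1.1461.
N = 21400/1.1461 = 18671.7.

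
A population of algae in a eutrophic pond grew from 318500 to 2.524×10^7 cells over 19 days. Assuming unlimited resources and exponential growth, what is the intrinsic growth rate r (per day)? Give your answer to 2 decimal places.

0.23 per day

From N(t) = N₀·e^(rt): e^(r·19) = 2.524×10^7/318500 = 79.246.
r·19 = ln(79.246) = 4.3726, so r = 4.3726/19 = 0.23013.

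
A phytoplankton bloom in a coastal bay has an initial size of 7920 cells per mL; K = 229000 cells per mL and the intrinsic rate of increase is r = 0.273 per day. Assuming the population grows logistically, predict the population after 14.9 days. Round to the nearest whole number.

154960 cells per mL

A = (K − N₀)/N₀ = (229000 − 7920)/7920 = 27.914.
N(t) = K/(1 + A·e^(−rt)) = 229000/(1 + 27.914×e^(−0.273×14.9)).
e^(−4.068) = 0.017117; denominator = 1 + 27.914×0.017117 = 1.4778.
N = 229000/1.4778 = 154960.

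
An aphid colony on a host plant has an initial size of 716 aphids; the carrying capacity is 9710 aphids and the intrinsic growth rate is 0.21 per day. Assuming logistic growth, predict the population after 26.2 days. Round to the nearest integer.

9237 aphids

A = (K − N₀)/N₀ = (9710 − 716)/716 = 12.561.
N(t) = K/(1 + A·e^(−rt)) = 9710/(1 + 12.561×e^(−0.21×26.2)).
e^(−5.502) = 0.0040786; denominator = 1 + 12.561×0.0040786 = 1.0512.
N = 9710/1.0512 = 9236.77.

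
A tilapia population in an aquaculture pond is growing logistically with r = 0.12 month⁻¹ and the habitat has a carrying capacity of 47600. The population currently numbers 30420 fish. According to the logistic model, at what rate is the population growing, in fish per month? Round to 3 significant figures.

1320 fish per month

dN/dt = rN(1 − N/K) = 0.12 × 30420 × (1 − 30420/47600).
1 − 30420/47600 = 0.36092; dN/dt = 0.12 × 30420 × 0.36092 = 1317.5.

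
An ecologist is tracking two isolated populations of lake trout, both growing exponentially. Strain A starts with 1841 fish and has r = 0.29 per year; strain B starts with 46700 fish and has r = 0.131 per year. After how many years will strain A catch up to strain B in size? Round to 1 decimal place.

Set 1841·e^(0.29t) = 46700·e^(0.131t).
e^((0.29 − 0.131)t) = 46700/1841 → e^(0.159·t) = 25.367.
0.159·t = ln(25.367) = 3.2334, so t = 3.2334/0.159 = 20.336.

20.3 years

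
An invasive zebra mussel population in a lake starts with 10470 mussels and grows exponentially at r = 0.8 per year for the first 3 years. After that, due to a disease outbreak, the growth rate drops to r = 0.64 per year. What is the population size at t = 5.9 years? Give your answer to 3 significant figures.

738000 mussels

Phase 1: N(3) = 10470·e^(0.8×3) = 10470·e^2.4 = 115413.
Phase 2 runs for 5.9 − 3 = 2.9 years at r = 0.64.
N(5.9) = 115413·e^(0.64×2.9) = 115413·e^1.856 = 738421.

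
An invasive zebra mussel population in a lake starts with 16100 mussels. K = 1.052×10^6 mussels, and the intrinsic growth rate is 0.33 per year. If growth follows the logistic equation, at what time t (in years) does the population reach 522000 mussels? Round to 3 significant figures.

12.6 years

A = (K − N₀)/N₀ = (1.052×10^6 − 16100)/16100 = 64.342.
Solve 1.052×10^6/(1 + 64.342·e^(−0.33t)) = 522000: 1 + 64.342·e^(−0.33t) = 2.0153, so e^(−0.33t) = 0.0157802.
−0.33·t = ln(0.0157802) = -4.149, so t = 4.149/0.33 = 12.573.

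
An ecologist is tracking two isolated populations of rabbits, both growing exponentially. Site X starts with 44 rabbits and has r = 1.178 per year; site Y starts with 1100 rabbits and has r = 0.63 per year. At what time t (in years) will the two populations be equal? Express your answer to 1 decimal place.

Set 44·e^(1.178t) = 1100·e^(0.63t).
e^((1.178 − 0.63)t) = 1100/44 → e^(0.548·t) = 25.
0.548·t = ln(25) = 3.2189, so t = 3.2189/0.548 = 5.8739.

5.9 years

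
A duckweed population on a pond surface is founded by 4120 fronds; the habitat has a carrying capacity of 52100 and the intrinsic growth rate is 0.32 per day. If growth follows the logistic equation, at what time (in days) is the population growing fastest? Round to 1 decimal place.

Logistic growth is fastest at N = K/2 = 26050.
A = (K − N₀)/N₀ = 11.646. Set K/(1 + A·e^(−rt)) = K/2 → A·e^(−rt) = 1.
e^(−0.32t) = 1/11.646 = 0.0858691, so t = ln(11.646)/0.32 = 2.4549/0.32 = 7.6717.

7.7 days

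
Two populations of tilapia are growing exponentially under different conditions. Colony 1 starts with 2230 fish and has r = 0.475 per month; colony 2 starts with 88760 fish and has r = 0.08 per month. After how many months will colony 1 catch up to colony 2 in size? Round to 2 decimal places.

9.33 months

Set 2230·e^(0.475t) = 88760·e^(0.08t).
e^((0.475 − 0.08)t) = 88760/2230 → e^(0.395·t) = 39.803.
0.395·t = ln(39.803) = 3.6839, so t = 3.6839/0.395 = 9.3264.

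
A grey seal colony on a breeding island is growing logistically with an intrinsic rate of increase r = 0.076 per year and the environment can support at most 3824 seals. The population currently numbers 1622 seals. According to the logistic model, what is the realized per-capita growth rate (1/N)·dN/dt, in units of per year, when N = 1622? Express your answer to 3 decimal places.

0.044 per year

(1/N)·dN/dt = r(1 − N/K) = 0.076 × (1 − 1622/3824).
= 0.076 × 0.57584 = 0.043764.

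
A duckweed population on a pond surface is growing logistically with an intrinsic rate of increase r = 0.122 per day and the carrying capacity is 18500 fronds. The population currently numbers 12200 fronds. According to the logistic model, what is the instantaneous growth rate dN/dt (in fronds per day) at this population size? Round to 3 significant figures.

dN/dt = rN(1 − N/K) = 0.122 × 12200 × (1 − 12200/18500).
1 − 12200/18500 = 0.34054; dN/dt = 0.122 × 12200 × 0.34054 = 506.86.

507 fronds per day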